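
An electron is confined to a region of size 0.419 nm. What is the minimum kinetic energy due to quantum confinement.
54.254 meV

Using the uncertainty principle:

1. Position uncertainty: Δx ≈ 4.190e-10 m
2. Minimum momentum uncertainty: Δp = ℏ/(2Δx) = 1.258e-25 kg·m/s
3. Minimum kinetic energy:
   KE = (Δp)²/(2m) = (1.258e-25)²/(2 × 9.109e-31 kg)
   KE = 8.693e-21 J = 54.254 meV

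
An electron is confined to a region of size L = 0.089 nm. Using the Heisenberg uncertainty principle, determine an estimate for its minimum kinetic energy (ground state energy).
1.202 eV

Using the uncertainty principle to estimate ground state energy:

1. The position uncertainty is approximately the confinement size:
   Δx ≈ L = 8.900e-11 m

2. From ΔxΔp ≥ ℏ/2, the minimum momentum uncertainty is:
   Δp ≈ ℏ/(2L) = 5.925e-25 kg·m/s

3. The kinetic energy is approximately:
   KE ≈ (Δp)²/(2m) = (5.925e-25)²/(2 × 9.109e-31 kg)
   KE ≈ 1.927e-19 J = 1.202 eV

This is an order-of-magnitude estimate of the ground state energy.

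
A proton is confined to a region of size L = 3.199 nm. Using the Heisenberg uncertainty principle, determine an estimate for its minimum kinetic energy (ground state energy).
506.904 neV

Using the uncertainty principle to estimate ground state energy:

1. The position uncertainty is approximately the confinement size:
   Δx ≈ L = 3.199e-09 m

2. From ΔxΔp ≥ ℏ/2, the minimum momentum uncertainty is:
   Δp ≈ ℏ/(2L) = 1.648e-26 kg·m/s

3. The kinetic energy is approximately:
   KE ≈ (Δp)²/(2m) = (1.648e-26)²/(2 × 1.673e-27 kg)
   KE ≈ 8.121e-26 J = 506.904 neV

This is an order-of-magnitude estimate of the ground state energy.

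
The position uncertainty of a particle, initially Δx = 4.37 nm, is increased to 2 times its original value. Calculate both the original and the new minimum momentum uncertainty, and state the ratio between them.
Original Δp_min = 1.207 × 10^-26 kg·m/s; new Δp'_min = 6.033 × 10^-27 kg·m/s; ratio Δp'_min/Δp_min = 1/2.

From the uncertainty principle ΔxΔp ≥ ℏ/2, the minimum momentum uncertainty is Δp_min = ℏ/(2Δx).

Original (Δx = 4.37 nm = 4.370e-09 m):
Δp_min = (1.055e-34 J·s)/(2 × 4.370e-09 m) = 1.207e-26 kg·m/s

When Δx → 2Δx:
Δp'_min = ℏ/(2 × 2Δx) = (1/2) × ℏ/(2Δx) = (1/2) × Δp_min
Δp'_min = 1/2 × 1.207e-26 kg·m/s = 6.033e-27 kg·m/s

Since Δp_min ∝ 1/Δx, when Δx is increased to 2 times its original value, Δp_min decreases to 1/2 of its original value.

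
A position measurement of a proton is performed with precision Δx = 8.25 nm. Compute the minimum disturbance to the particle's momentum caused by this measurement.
6.391 × 10^-27 kg·m/s

The uncertainty principle implies that measuring position disturbs momentum:
ΔxΔp ≥ ℏ/2

When we measure position with precision Δx, we necessarily introduce a momentum uncertainty:
Δp ≥ ℏ/(2Δx)
Δp_min = (1.055e-34 J·s) / (2 × 8.250e-09 m)
Δp_min = 6.391e-27 kg·m/s

The more precisely we measure position, the greater the momentum disturbance.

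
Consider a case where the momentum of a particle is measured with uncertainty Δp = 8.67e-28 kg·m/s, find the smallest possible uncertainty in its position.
60.817 nm

Using the Heisenberg uncertainty principle:
ΔxΔp ≥ ℏ/2

The minimum uncertainty in position is:
Δx_min = ℏ/(2Δp)
Δx_min = (1.055e-34 J·s) / (2 × 8.670e-28 kg·m/s)
Δx_min = 6.082e-08 m = 60.817 nm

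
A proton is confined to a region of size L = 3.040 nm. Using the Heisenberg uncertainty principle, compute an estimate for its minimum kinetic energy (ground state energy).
561.315 neV

Using the uncertainty principle to estimate ground state energy:

1. The position uncertainty is approximately the confinement size:
   Δx ≈ L = 3.040e-09 m

2. From ΔxΔp ≥ ℏ/2, the minimum momentum uncertainty is:
   Δp ≈ ℏ/(2L) = 1.734e-26 kg·m/s

3. The kinetic energy is approximately:
   KE ≈ (Δp)²/(2m) = (1.734e-26)²/(2 × 1.673e-27 kg)
   KE ≈ 8.993e-26 J = 561.315 neV

This is an order-of-magnitude estimate of the ground state energy.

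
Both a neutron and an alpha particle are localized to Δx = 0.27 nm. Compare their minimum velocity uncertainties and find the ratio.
The neutron has the larger minimum velocity uncertainty, by a ratio of 4.0.

For both particles, Δp_min = ℏ/(2Δx) = 1.953e-25 kg·m/s (same for both).

The velocity uncertainty is Δv = Δp/m:
- neutron: Δv = 1.953e-25 / 1.675e-27 = 1.166e+02 m/s = 116.597 m/s
- alpha particle: Δv = 1.953e-25 / 6.645e-27 = 2.939e+01 m/s = 29.391 m/s

Ratio: 1.166e+02 / 2.939e+01 = 4.0

The lighter particle has larger velocity uncertainty because Δv ∝ 1/m.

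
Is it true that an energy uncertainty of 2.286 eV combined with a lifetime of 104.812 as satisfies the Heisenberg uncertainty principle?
No, it violates the uncertainty relation.

Calculate the product ΔEΔt:
ΔE = 2.286 eV = 3.663e-19 J
ΔEΔt = (3.663e-19 J) × (1.048e-16 s)
ΔEΔt = 3.839e-35 J·s

Compare to the minimum allowed value ℏ/2:
ℏ/2 = 5.273e-35 J·s

Since ΔEΔt = 3.839e-35 J·s < 5.273e-35 J·s = ℏ/2,
this violates the uncertainty relation.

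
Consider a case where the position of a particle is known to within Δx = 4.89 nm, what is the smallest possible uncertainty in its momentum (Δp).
1.078 × 10^-26 kg·m/s

Using the Heisenberg uncertainty principle:
ΔxΔp ≥ ℏ/2

The minimum uncertainty in momentum is:
Δp_min = ℏ/(2Δx)
Δp_min = (1.055e-34 J·s) / (2 × 4.890e-09 m)
Δp_min = 1.078e-26 kg·m/s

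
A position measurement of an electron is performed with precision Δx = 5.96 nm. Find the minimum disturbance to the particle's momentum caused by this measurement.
8.847 × 10^-27 kg·m/s

The uncertainty principle implies that measuring position disturbs momentum:
ΔxΔp ≥ ℏ/2

When we measure position with precision Δx, we necessarily introduce a momentum uncertainty:
Δp ≥ ℏ/(2Δx)
Δp_min = (1.055e-34 J·s) / (2 × 5.960e-09 m)
Δp_min = 8.847e-27 kg·m/s

The more precisely we measure position, the greater the momentum disturbance.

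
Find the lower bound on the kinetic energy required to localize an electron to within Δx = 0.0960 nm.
1.034 eV

Localizing a particle requires giving it sufficient momentum uncertainty:

1. From uncertainty principle: Δp ≥ ℏ/(2Δx)
   Δp_min = (1.055e-34 J·s) / (2 × 9.600e-11 m)
   Δp_min = 5.493e-25 kg·m/s

2. This momentum uncertainty corresponds to kinetic energy:
   KE ≈ (Δp)²/(2m) = (5.493e-25)²/(2 × 9.109e-31 kg)
   KE = 1.656e-19 J = 1.034 eV

Tighter localization requires more energy.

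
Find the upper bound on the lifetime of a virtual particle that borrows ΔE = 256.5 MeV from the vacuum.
1.283 ys

Using the energy-time uncertainty principle:
ΔEΔt ≥ ℏ/2

For a virtual particle borrowing energy ΔE, the maximum lifetime is:
Δt_max = ℏ/(2ΔE)

Converting energy:
ΔE = 256.5 MeV = 4.110e-11 J

Δt_max = (1.055e-34 J·s) / (2 × 4.110e-11 J)
Δt_max = 1.283e-24 s = 1.283 ys

Virtual particles with higher borrowed energy exist for shorter times.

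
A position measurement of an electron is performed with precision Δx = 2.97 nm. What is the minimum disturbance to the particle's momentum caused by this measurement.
1.775 × 10^-26 kg·m/s

The uncertainty principle implies that measuring position disturbs momentum:
ΔxΔp ≥ ℏ/2

When we measure position with precision Δx, we necessarily introduce a momentum uncertainty:
Δp ≥ ℏ/(2Δx)
Δp_min = (1.055e-34 J·s) / (2 × 2.970e-09 m)
Δp_min = 1.775e-26 kg·m/s

The more precisely we measure position, the greater the momentum disturbance.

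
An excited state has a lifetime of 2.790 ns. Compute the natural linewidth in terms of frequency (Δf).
28.522 MHz

Using the energy-time uncertainty principle and E = hf:
ΔEΔt ≥ ℏ/2
hΔf·Δt ≥ ℏ/2

The minimum frequency uncertainty is:
Δf = ℏ/(2hτ) = 1/(4πτ)
Δf = 1/(4π × 2.790e-09 s)
Δf = 2.852e+07 Hz = 28.522 MHz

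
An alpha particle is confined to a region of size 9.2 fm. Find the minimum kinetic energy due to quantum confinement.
15.428 keV

Using the uncertainty principle:

1. Position uncertainty: Δx ≈ 9.200e-15 m
2. Minimum momentum uncertainty: Δp = ℏ/(2Δx) = 5.731e-21 kg·m/s
3. Minimum kinetic energy:
   KE = (Δp)²/(2m) = (5.731e-21)²/(2 × 6.645e-27 kg)
   KE = 2.472e-15 J = 15.428 keV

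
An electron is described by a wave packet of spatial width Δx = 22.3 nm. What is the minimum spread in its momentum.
2.365 × 10^-27 kg·m/s

For a wave packet, the spatial width Δx and momentum spread Δp are related by the uncertainty principle:
ΔxΔp ≥ ℏ/2

The minimum momentum spread is:
Δp_min = ℏ/(2Δx)
Δp_min = (1.055e-34 J·s) / (2 × 2.230e-08 m)
Δp_min = 2.365e-27 kg·m/s

A wave packet cannot have both a well-defined position and well-defined momentum.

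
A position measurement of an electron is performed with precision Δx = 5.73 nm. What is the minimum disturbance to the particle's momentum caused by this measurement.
9.202 × 10^-27 kg·m/s

The uncertainty principle implies that measuring position disturbs momentum:
ΔxΔp ≥ ℏ/2

When we measure position with precision Δx, we necessarily introduce a momentum uncertainty:
Δp ≥ ℏ/(2Δx)
Δp_min = (1.055e-34 J·s) / (2 × 5.730e-09 m)
Δp_min = 9.202e-27 kg·m/s

The more precisely we measure position, the greater the momentum disturbance.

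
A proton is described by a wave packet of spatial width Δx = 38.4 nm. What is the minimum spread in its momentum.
1.373 × 10^-27 kg·m/s

For a wave packet, the spatial width Δx and momentum spread Δp are related by the uncertainty principle:
ΔxΔp ≥ ℏ/2

The minimum momentum spread is:
Δp_min = ℏ/(2Δx)
Δp_min = (1.055e-34 J·s) / (2 × 3.840e-08 m)
Δp_min = 1.373e-27 kg·m/s

A wave packet cannot have both a well-defined position and well-defined momentum.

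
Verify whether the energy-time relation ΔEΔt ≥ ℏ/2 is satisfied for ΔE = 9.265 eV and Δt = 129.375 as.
Yes, it satisfies the uncertainty relation.

Calculate the product ΔEΔt:
ΔE = 9.265 eV = 1.484e-18 J
ΔEΔt = (1.484e-18 J) × (1.294e-16 s)
ΔEΔt = 1.920e-34 J·s

Compare to the minimum allowed value ℏ/2:
ℏ/2 = 5.273e-35 J·s

Since ΔEΔt = 1.920e-34 J·s ≥ 5.273e-35 J·s = ℏ/2,
this satisfies the uncertainty relation.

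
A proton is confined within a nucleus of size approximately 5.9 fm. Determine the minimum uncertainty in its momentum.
8.937 × 10^-21 kg·m/s

Using the Heisenberg uncertainty principle:
ΔxΔp ≥ ℏ/2

With Δx ≈ L = 5.900e-15 m (the confinement size):
Δp_min = ℏ/(2Δx)
Δp_min = (1.055e-34 J·s) / (2 × 5.900e-15 m)
Δp_min = 8.937e-21 kg·m/s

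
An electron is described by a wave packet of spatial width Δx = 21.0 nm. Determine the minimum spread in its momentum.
2.511 × 10^-27 kg·m/s

For a wave packet, the spatial width Δx and momentum spread Δp are related by the uncertainty principle:
ΔxΔp ≥ ℏ/2

The minimum momentum spread is:
Δp_min = ℏ/(2Δx)
Δp_min = (1.055e-34 J·s) / (2 × 2.100e-08 m)
Δp_min = 2.511e-27 kg·m/s

A wave packet cannot have both a well-defined position and well-defined momentum.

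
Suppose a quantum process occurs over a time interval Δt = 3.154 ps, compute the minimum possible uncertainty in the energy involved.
104.346 μeV

Using the energy-time uncertainty principle:
ΔEΔt ≥ ℏ/2

The minimum uncertainty in energy is:
ΔE_min = ℏ/(2Δt)
ΔE_min = (1.055e-34 J·s) / (2 × 3.154e-12 s)
ΔE_min = 1.672e-23 J = 104.346 μeV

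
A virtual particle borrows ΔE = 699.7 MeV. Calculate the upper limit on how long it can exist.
4.704 × 10^-25 s

Using the energy-time uncertainty principle:
ΔEΔt ≥ ℏ/2

For a virtual particle borrowing energy ΔE, the maximum lifetime is:
Δt_max = ℏ/(2ΔE)

Converting energy:
ΔE = 699.7 MeV = 1.121e-10 J

Δt_max = (1.055e-34 J·s) / (2 × 1.121e-10 J)
Δt_max = 4.704e-25 s = 4.704 × 10^-25 s

Virtual particles with higher borrowed energy exist for shorter times.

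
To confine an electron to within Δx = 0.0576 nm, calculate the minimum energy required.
2.871 eV

Localizing a particle requires giving it sufficient momentum uncertainty:

1. From uncertainty principle: Δp ≥ ℏ/(2Δx)
   Δp_min = (1.055e-34 J·s) / (2 × 5.760e-11 m)
   Δp_min = 9.154e-25 kg·m/s

2. This momentum uncertainty corresponds to kinetic energy:
   KE ≈ (Δp)²/(2m) = (9.154e-25)²/(2 × 9.109e-31 kg)
   KE = 4.600e-19 J = 2.871 eV

Tighter localization requires more energy.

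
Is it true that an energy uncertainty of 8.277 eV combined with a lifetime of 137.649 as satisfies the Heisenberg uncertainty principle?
Yes, it satisfies the uncertainty relation.

Calculate the product ΔEΔt:
ΔE = 8.277 eV = 1.326e-18 J
ΔEΔt = (1.326e-18 J) × (1.376e-16 s)
ΔEΔt = 1.825e-34 J·s

Compare to the minimum allowed value ℏ/2:
ℏ/2 = 5.273e-35 J·s

Since ΔEΔt = 1.825e-34 J·s ≥ 5.273e-35 J·s = ℏ/2,
this satisfies the uncertainty relation.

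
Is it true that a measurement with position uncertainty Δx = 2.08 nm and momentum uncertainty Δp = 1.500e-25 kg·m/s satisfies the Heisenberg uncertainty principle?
Yes, it satisfies the uncertainty principle.

Calculate the product ΔxΔp:
ΔxΔp = (2.080e-09 m) × (1.500e-25 kg·m/s)
ΔxΔp = 3.120e-34 J·s

Compare to the minimum allowed value ℏ/2:
ℏ/2 = 5.273e-35 J·s

Since ΔxΔp = 3.120e-34 J·s ≥ 5.273e-35 J·s = ℏ/2,
the measurement satisfies the uncertainty principle.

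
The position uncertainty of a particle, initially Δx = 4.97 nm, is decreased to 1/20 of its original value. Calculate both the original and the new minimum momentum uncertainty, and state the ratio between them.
Original Δp_min = 1.061 × 10^-26 kg·m/s; new Δp'_min = 2.122 × 10^-25 kg·m/s; ratio Δp'_min/Δp_min = 20.

From the uncertainty principle ΔxΔp ≥ ℏ/2, the minimum momentum uncertainty is Δp_min = ℏ/(2Δx).

Original (Δx = 4.97 nm = 4.970e-09 m):
Δp_min = (1.055e-34 J·s)/(2 × 4.970e-09 m) = 1.061e-26 kg·m/s

When Δx → (1/20)Δx:
Δp'_min = ℏ/(2 × (1/20)Δx) = 20 × ℏ/(2Δx) = 20 × Δp_min
Δp'_min = 20 × 1.061e-26 kg·m/s = 2.122e-25 kg·m/s

Since Δp_min ∝ 1/Δx, when Δx is decreased to 1/20 of its original value, Δp_min increases to 20 times its original value.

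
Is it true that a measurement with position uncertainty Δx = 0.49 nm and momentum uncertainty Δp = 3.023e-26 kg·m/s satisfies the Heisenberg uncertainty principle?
No, it violates the uncertainty principle (impossible measurement).

Calculate the product ΔxΔp:
ΔxΔp = (4.900e-10 m) × (3.023e-26 kg·m/s)
ΔxΔp = 1.481e-35 J·s

Compare to the minimum allowed value ℏ/2:
ℏ/2 = 5.273e-35 J·s

Since ΔxΔp = 1.481e-35 J·s < 5.273e-35 J·s = ℏ/2,
the measurement violates the uncertainty principle.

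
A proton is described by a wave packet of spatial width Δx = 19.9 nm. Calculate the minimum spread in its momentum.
2.650 × 10^-27 kg·m/s

For a wave packet, the spatial width Δx and momentum spread Δp are related by the uncertainty principle:
ΔxΔp ≥ ℏ/2

The minimum momentum spread is:
Δp_min = ℏ/(2Δx)
Δp_min = (1.055e-34 J·s) / (2 × 1.990e-08 m)
Δp_min = 2.650e-27 kg·m/s

A wave packet cannot have both a well-defined position and well-defined momentum.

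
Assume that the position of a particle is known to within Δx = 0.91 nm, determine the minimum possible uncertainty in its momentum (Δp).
5.794 × 10^-26 kg·m/s

Using the Heisenberg uncertainty principle:
ΔxΔp ≥ ℏ/2

The minimum uncertainty in momentum is:
Δp_min = ℏ/(2Δx)
Δp_min = (1.055e-34 J·s) / (2 × 9.100e-10 m)
Δp_min = 5.794e-26 kg·m/s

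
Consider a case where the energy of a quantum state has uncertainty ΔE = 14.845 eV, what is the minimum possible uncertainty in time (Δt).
22.169 as

Using the energy-time uncertainty principle:
ΔEΔt ≥ ℏ/2

The minimum uncertainty in time is:
Δt_min = ℏ/(2ΔE)
Δt_min = (1.055e-34 J·s) / (2 × 2.378e-18 J)
Δt_min = 2.217e-17 s = 22.169 as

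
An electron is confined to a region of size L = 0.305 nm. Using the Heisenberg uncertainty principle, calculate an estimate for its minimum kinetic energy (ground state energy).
102.391 meV

Using the uncertainty principle to estimate ground state energy:

1. The position uncertainty is approximately the confinement size:
   Δx ≈ L = 3.050e-10 m

2. From ΔxΔp ≥ ℏ/2, the minimum momentum uncertainty is:
   Δp ≈ ℏ/(2L) = 1.729e-25 kg·m/s

3. The kinetic energy is approximately:
   KE ≈ (Δp)²/(2m) = (1.729e-25)²/(2 × 9.109e-31 kg)
   KE ≈ 1.640e-20 J = 102.391 meV

This is an order-of-magnitude estimate of the ground state energy.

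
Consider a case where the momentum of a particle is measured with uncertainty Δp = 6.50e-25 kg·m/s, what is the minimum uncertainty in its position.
81.121 pm

Using the Heisenberg uncertainty principle:
ΔxΔp ≥ ℏ/2

The minimum uncertainty in position is:
Δx_min = ℏ/(2Δp)
Δx_min = (1.055e-34 J·s) / (2 × 6.500e-25 kg·m/s)
Δx_min = 8.112e-11 m = 81.121 pm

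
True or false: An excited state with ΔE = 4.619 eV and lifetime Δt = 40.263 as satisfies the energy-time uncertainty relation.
No, it violates the uncertainty relation.

Calculate the product ΔEΔt:
ΔE = 4.619 eV = 7.400e-19 J
ΔEΔt = (7.400e-19 J) × (4.026e-17 s)
ΔEΔt = 2.980e-35 J·s

Compare to the minimum allowed value ℏ/2:
ℏ/2 = 5.273e-35 J·s

Since ΔEΔt = 2.980e-35 J·s < 5.273e-35 J·s = ℏ/2,
this violates the uncertainty relation.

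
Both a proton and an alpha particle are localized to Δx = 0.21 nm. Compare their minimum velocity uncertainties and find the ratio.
The proton has the larger minimum velocity uncertainty, by a ratio of 4.0.

For both particles, Δp_min = ℏ/(2Δx) = 2.511e-25 kg·m/s (same for both).

The velocity uncertainty is Δv = Δp/m:
- proton: Δv = 2.511e-25 / 1.673e-27 = 1.501e+02 m/s = 150.117 m/s
- alpha particle: Δv = 2.511e-25 / 6.645e-27 = 3.779e+01 m/s = 37.788 m/s

Ratio: 1.501e+02 / 3.779e+01 = 4.0

The lighter particle has larger velocity uncertainty because Δv ∝ 1/m.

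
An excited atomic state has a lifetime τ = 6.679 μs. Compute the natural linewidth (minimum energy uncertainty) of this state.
49.275 peV

Using the energy-time uncertainty principle:
ΔEΔt ≥ ℏ/2

The lifetime τ represents the time uncertainty Δt.
The natural linewidth (minimum energy uncertainty) is:

ΔE = ℏ/(2τ)
ΔE = (1.055e-34 J·s) / (2 × 6.679e-06 s)
ΔE = 7.895e-30 J = 49.275 peV

This natural linewidth limits the precision of spectroscopic measurements.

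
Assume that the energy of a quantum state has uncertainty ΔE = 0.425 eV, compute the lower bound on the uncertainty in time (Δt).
774.367 as

Using the energy-time uncertainty principle:
ΔEΔt ≥ ℏ/2

The minimum uncertainty in time is:
Δt_min = ℏ/(2ΔE)
Δt_min = (1.055e-34 J·s) / (2 × 6.809e-20 J)
Δt_min = 7.744e-16 s = 774.367 as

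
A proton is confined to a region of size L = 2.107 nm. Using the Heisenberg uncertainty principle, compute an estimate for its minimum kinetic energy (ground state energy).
1.168 μeV

Using the uncertainty principle to estimate ground state energy:

1. The position uncertainty is approximately the confinement size:
   Δx ≈ L = 2.107e-09 m

2. From ΔxΔp ≥ ℏ/2, the minimum momentum uncertainty is:
   Δp ≈ ℏ/(2L) = 2.503e-26 kg·m/s

3. The kinetic energy is approximately:
   KE ≈ (Δp)²/(2m) = (2.503e-26)²/(2 × 1.673e-27 kg)
   KE ≈ 1.872e-25 J = 1.168 μeV

This is an order-of-magnitude estimate of the ground state energy.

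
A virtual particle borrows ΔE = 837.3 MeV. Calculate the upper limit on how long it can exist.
3.931 × 10^-25 s

Using the energy-time uncertainty principle:
ΔEΔt ≥ ℏ/2

For a virtual particle borrowing energy ΔE, the maximum lifetime is:
Δt_max = ℏ/(2ΔE)

Converting energy:
ΔE = 837.3 MeV = 1.342e-10 J

Δt_max = (1.055e-34 J·s) / (2 × 1.342e-10 J)
Δt_max = 3.931e-25 s = 3.931 × 10^-25 s

Virtual particles with higher borrowed energy exist for shorter times.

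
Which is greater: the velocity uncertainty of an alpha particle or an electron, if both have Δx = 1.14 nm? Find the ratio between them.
The electron has the larger minimum velocity uncertainty, by a ratio of 7294.3.

For both particles, Δp_min = ℏ/(2Δx) = 4.625e-26 kg·m/s (same for both).

The velocity uncertainty is Δv = Δp/m:
- alpha particle: Δv = 4.625e-26 / 6.645e-27 = 6.961e+00 m/s = 6.961 m/s
- electron: Δv = 4.625e-26 / 9.109e-31 = 5.078e+04 m/s = 50.775 km/s

Ratio: 5.078e+04 / 6.961e+00 = 7294.3

The lighter particle has larger velocity uncertainty because Δv ∝ 1/m.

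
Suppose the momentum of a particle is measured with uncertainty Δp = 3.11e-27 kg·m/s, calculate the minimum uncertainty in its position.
16.955 nm

Using the Heisenberg uncertainty principle:
ΔxΔp ≥ ℏ/2

The minimum uncertainty in position is:
Δx_min = ℏ/(2Δp)
Δx_min = (1.055e-34 J·s) / (2 × 3.110e-27 kg·m/s)
Δx_min = 1.695e-08 m = 16.955 nm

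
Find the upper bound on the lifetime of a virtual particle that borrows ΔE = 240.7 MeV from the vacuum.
1.367 ys

Using the energy-time uncertainty principle:
ΔEΔt ≥ ℏ/2

For a virtual particle borrowing energy ΔE, the maximum lifetime is:
Δt_max = ℏ/(2ΔE)

Converting energy:
ΔE = 240.7 MeV = 3.856e-11 J

Δt_max = (1.055e-34 J·s) / (2 × 3.856e-11 J)
Δt_max = 1.367e-24 s = 1.367 ys

Virtual particles with higher borrowed energy exist for shorter times.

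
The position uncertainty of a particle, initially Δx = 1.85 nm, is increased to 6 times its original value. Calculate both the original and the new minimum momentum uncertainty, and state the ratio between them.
Original Δp_min = 2.850 × 10^-26 kg·m/s; new Δp'_min = 4.750 × 10^-27 kg·m/s; ratio Δp'_min/Δp_min = 1/6.

From the uncertainty principle ΔxΔp ≥ ℏ/2, the minimum momentum uncertainty is Δp_min = ℏ/(2Δx).

Original (Δx = 1.85 nm = 1.850e-09 m):
Δp_min = (1.055e-34 J·s)/(2 × 1.850e-09 m) = 2.850e-26 kg·m/s

When Δx → 6Δx:
Δp'_min = ℏ/(2 × 6Δx) = (1/6) × ℏ/(2Δx) = (1/6) × Δp_min
Δp'_min = 1/6 × 2.850e-26 kg·m/s = 4.750e-27 kg·m/s

Since Δp_min ∝ 1/Δx, when Δx is increased to 6 times its original value, Δp_min decreases to 1/6 of its original value.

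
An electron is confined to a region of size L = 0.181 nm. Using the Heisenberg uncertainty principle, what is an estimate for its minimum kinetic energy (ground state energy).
290.741 meV

Using the uncertainty principle to estimate ground state energy:

1. The position uncertainty is approximately the confinement size:
   Δx ≈ L = 1.810e-10 m

2. From ΔxΔp ≥ ℏ/2, the minimum momentum uncertainty is:
   Δp ≈ ℏ/(2L) = 2.913e-25 kg·m/s

3. The kinetic energy is approximately:
   KE ≈ (Δp)²/(2m) = (2.913e-25)²/(2 × 9.109e-31 kg)
   KE ≈ 4.658e-20 J = 290.741 meV

This is an order-of-magnitude estimate of the ground state energy.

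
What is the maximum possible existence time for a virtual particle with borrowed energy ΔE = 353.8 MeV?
9.302 × 10^-25 s

Using the energy-time uncertainty principle:
ΔEΔt ≥ ℏ/2

For a virtual particle borrowing energy ΔE, the maximum lifetime is:
Δt_max = ℏ/(2ΔE)

Converting energy:
ΔE = 353.8 MeV = 5.669e-11 J

Δt_max = (1.055e-34 J·s) / (2 × 5.669e-11 J)
Δt_max = 9.302e-25 s = 9.302 × 10^-25 s

Virtual particles with higher borrowed energy exist for shorter times.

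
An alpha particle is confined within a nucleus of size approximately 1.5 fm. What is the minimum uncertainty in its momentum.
3.515 × 10^-20 kg·m/s

Using the Heisenberg uncertainty principle:
ΔxΔp ≥ ℏ/2

With Δx ≈ L = 1.500e-15 m (the confinement size):
Δp_min = ℏ/(2Δx)
Δp_min = (1.055e-34 J·s) / (2 × 1.500e-15 m)
Δp_min = 3.515e-20 kg·m/s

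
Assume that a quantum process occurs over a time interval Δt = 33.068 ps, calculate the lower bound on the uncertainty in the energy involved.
9.952 μeV

Using the energy-time uncertainty principle:
ΔEΔt ≥ ℏ/2

The minimum uncertainty in energy is:
ΔE_min = ℏ/(2Δt)
ΔE_min = (1.055e-34 J·s) / (2 × 3.307e-11 s)
ΔE_min = 1.595e-24 J = 9.952 μeV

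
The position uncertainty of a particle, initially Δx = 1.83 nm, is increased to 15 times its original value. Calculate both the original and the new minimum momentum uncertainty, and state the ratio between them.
Original Δp_min = 2.881 × 10^-26 kg·m/s; new Δp'_min = 1.921 × 10^-27 kg·m/s; ratio Δp'_min/Δp_min = 1/15.

From the uncertainty principle ΔxΔp ≥ ℏ/2, the minimum momentum uncertainty is Δp_min = ℏ/(2Δx).

Original (Δx = 1.83 nm = 1.830e-09 m):
Δp_min = (1.055e-34 J·s)/(2 × 1.830e-09 m) = 2.881e-26 kg·m/s

When Δx → 15Δx:
Δp'_min = ℏ/(2 × 15Δx) = (1/15) × ℏ/(2Δx) = (1/15) × Δp_min
Δp'_min = 1/15 × 2.881e-26 kg·m/s = 1.921e-27 kg·m/s

Since Δp_min ∝ 1/Δx, when Δx is increased to 15 times its original value, Δp_min decreases to 1/15 of its original value.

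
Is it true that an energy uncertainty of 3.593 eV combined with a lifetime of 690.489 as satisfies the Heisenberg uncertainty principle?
Yes, it satisfies the uncertainty relation.

Calculate the product ΔEΔt:
ΔE = 3.593 eV = 5.757e-19 J
ΔEΔt = (5.757e-19 J) × (6.905e-16 s)
ΔEΔt = 3.975e-34 J·s

Compare to the minimum allowed value ℏ/2:
ℏ/2 = 5.273e-35 J·s

Since ΔEΔt = 3.975e-34 J·s ≥ 5.273e-35 J·s = ℏ/2,
this satisfies the uncertainty relation.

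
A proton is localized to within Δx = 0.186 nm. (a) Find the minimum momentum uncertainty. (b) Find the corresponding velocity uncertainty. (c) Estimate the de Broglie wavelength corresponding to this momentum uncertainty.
(a) Δp_min = 2.835 × 10^-25 kg·m/s
(b) Δv_min = 169.487 m/s
(c) λ_dB = 2.337 nm

Step-by-step:

(a) From the uncertainty principle:
Δp_min = ℏ/(2Δx) = (1.055e-34 J·s)/(2 × 1.860e-10 m) = 2.835e-25 kg·m/s

(b) The velocity uncertainty:
Δv = Δp/m = (2.835e-25 kg·m/s)/(1.673e-27 kg) = 1.695e+02 m/s = 169.487 m/s

(c) The de Broglie wavelength for this momentum:
λ = h/p = (6.626e-34 J·s)/(2.835e-25 kg·m/s) = 2.337e-09 m = 2.337 nm

Note: The de Broglie wavelength is comparable to the localization size, as expected from wave-particle duality.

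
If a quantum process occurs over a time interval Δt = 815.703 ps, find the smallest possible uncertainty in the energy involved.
403.463 neV

Using the energy-time uncertainty principle:
ΔEΔt ≥ ℏ/2

The minimum uncertainty in energy is:
ΔE_min = ℏ/(2Δt)
ΔE_min = (1.055e-34 J·s) / (2 × 8.157e-10 s)
ΔE_min = 6.464e-26 J = 403.463 neV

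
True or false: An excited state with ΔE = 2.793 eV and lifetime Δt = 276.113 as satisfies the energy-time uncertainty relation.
Yes, it satisfies the uncertainty relation.

Calculate the product ΔEΔt:
ΔE = 2.793 eV = 4.475e-19 J
ΔEΔt = (4.475e-19 J) × (2.761e-16 s)
ΔEΔt = 1.236e-34 J·s

Compare to the minimum allowed value ℏ/2:
ℏ/2 = 5.273e-35 J·s

Since ΔEΔt = 1.236e-34 J·s ≥ 5.273e-35 J·s = ℏ/2,
this satisfies the uncertainty relation.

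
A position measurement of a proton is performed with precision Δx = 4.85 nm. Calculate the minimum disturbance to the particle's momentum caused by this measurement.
1.087 × 10^-26 kg·m/s

The uncertainty principle implies that measuring position disturbs momentum:
ΔxΔp ≥ ℏ/2

When we measure position with precision Δx, we necessarily introduce a momentum uncertainty:
Δp ≥ ℏ/(2Δx)
Δp_min = (1.055e-34 J·s) / (2 × 4.850e-09 m)
Δp_min = 1.087e-26 kg·m/s

The more precisely we measure position, the greater the momentum disturbance.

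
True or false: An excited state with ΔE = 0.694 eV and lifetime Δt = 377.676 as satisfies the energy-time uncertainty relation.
No, it violates the uncertainty relation.

Calculate the product ΔEΔt:
ΔE = 0.694 eV = 1.112e-19 J
ΔEΔt = (1.112e-19 J) × (3.777e-16 s)
ΔEΔt = 4.199e-35 J·s

Compare to the minimum allowed value ℏ/2:
ℏ/2 = 5.273e-35 J·s

Since ΔEΔt = 4.199e-35 J·s < 5.273e-35 J·s = ℏ/2,
this violates the uncertainty relation.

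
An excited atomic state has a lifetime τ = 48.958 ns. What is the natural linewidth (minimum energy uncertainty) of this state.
6.722 neV

Using the energy-time uncertainty principle:
ΔEΔt ≥ ℏ/2

The lifetime τ represents the time uncertainty Δt.
The natural linewidth (minimum energy uncertainty) is:

ΔE = ℏ/(2τ)
ΔE = (1.055e-34 J·s) / (2 × 4.896e-08 s)
ΔE = 1.077e-27 J = 6.722 neV

This natural linewidth limits the precision of spectroscopic measurements.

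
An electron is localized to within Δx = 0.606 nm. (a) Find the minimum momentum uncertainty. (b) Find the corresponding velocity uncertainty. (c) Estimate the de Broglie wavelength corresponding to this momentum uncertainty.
(a) Δp_min = 8.701 × 10^-26 kg·m/s
(b) Δv_min = 95.518 km/s
(c) λ_dB = 7.615 nm

Step-by-step:

(a) From the uncertainty principle:
Δp_min = ℏ/(2Δx) = (1.055e-34 J·s)/(2 × 6.060e-10 m) = 8.701e-26 kg·m/s

(b) The velocity uncertainty:
Δv = Δp/m = (8.701e-26 kg·m/s)/(9.109e-31 kg) = 9.552e+04 m/s = 95.518 km/s

(c) The de Broglie wavelength for this momentum:
λ = h/p = (6.626e-34 J·s)/(8.701e-26 kg·m/s) = 7.615e-09 m = 7.615 nm

Note: The de Broglie wavelength is comparable to the localization size, as expected from wave-particle duality.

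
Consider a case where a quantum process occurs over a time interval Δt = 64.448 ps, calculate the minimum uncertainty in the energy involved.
5.107 μeV

Using the energy-time uncertainty principle:
ΔEΔt ≥ ℏ/2

The minimum uncertainty in energy is:
ΔE_min = ℏ/(2Δt)
ΔE_min = (1.055e-34 J·s) / (2 × 6.445e-11 s)
ΔE_min = 8.182e-25 J = 5.107 μeV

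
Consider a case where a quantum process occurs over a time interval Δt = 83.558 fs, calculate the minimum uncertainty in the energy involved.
3.939 meV

Using the energy-time uncertainty principle:
ΔEΔt ≥ ℏ/2

The minimum uncertainty in energy is:
ΔE_min = ℏ/(2Δt)
ΔE_min = (1.055e-34 J·s) / (2 × 8.356e-14 s)
ΔE_min = 6.310e-22 J = 3.939 meV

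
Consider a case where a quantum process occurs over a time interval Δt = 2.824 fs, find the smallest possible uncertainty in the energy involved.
116.539 meV

Using the energy-time uncertainty principle:
ΔEΔt ≥ ℏ/2

The minimum uncertainty in energy is:
ΔE_min = ℏ/(2Δt)
ΔE_min = (1.055e-34 J·s) / (2 × 2.824e-15 s)
ΔE_min = 1.867e-20 J = 116.539 meV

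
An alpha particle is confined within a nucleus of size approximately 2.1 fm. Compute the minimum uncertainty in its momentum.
2.511 × 10^-20 kg·m/s

Using the Heisenberg uncertainty principle:
ΔxΔp ≥ ℏ/2

With Δx ≈ L = 2.100e-15 m (the confinement size):
Δp_min = ℏ/(2Δx)
Δp_min = (1.055e-34 J·s) / (2 × 2.100e-15 m)
Δp_min = 2.511e-20 kg·m/s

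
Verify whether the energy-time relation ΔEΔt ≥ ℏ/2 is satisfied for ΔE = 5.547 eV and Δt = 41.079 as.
No, it violates the uncertainty relation.

Calculate the product ΔEΔt:
ΔE = 5.547 eV = 8.887e-19 J
ΔEΔt = (8.887e-19 J) × (4.108e-17 s)
ΔEΔt = 3.651e-35 J·s

Compare to the minimum allowed value ℏ/2:
ℏ/2 = 5.273e-35 J·s

Since ΔEΔt = 3.651e-35 J·s < 5.273e-35 J·s = ℏ/2,
this violates the uncertainty relation.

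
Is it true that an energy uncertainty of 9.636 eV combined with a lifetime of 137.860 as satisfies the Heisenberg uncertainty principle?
Yes, it satisfies the uncertainty relation.

Calculate the product ΔEΔt:
ΔE = 9.636 eV = 1.544e-18 J
ΔEΔt = (1.544e-18 J) × (1.379e-16 s)
ΔEΔt = 2.128e-34 J·s

Compare to the minimum allowed value ℏ/2:
ℏ/2 = 5.273e-35 J·s

Since ΔEΔt = 2.128e-34 J·s ≥ 5.273e-35 J·s = ℏ/2,
this satisfies the uncertainty relation.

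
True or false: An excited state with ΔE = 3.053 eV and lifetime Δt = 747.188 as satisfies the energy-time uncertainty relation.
Yes, it satisfies the uncertainty relation.

Calculate the product ΔEΔt:
ΔE = 3.053 eV = 4.891e-19 J
ΔEΔt = (4.891e-19 J) × (7.472e-16 s)
ΔEΔt = 3.655e-34 J·s

Compare to the minimum allowed value ℏ/2:
ℏ/2 = 5.273e-35 J·s

Since ΔEΔt = 3.655e-34 J·s ≥ 5.273e-35 J·s = ℏ/2,
this satisfies the uncertainty relation.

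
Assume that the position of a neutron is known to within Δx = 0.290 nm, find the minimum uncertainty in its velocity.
108.556 m/s

Using the Heisenberg uncertainty principle and Δp = mΔv:
ΔxΔp ≥ ℏ/2
Δx(mΔv) ≥ ℏ/2

The minimum uncertainty in velocity is:
Δv_min = ℏ/(2mΔx)
Δv_min = (1.055e-34 J·s) / (2 × 1.675e-27 kg × 2.900e-10 m)
Δv_min = 1.086e+02 m/s = 108.556 m/s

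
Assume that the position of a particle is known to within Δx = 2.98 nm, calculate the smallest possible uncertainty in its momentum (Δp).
1.769 × 10^-26 kg·m/s

Using the Heisenberg uncertainty principle:
ΔxΔp ≥ ℏ/2

The minimum uncertainty in momentum is:
Δp_min = ℏ/(2Δx)
Δp_min = (1.055e-34 J·s) / (2 × 2.980e-09 m)
Δp_min = 1.769e-26 kg·m/s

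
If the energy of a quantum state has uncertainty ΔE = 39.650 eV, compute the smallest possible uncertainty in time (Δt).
8.300 as

Using the energy-time uncertainty principle:
ΔEΔt ≥ ℏ/2

The minimum uncertainty in time is:
Δt_min = ℏ/(2ΔE)
Δt_min = (1.055e-34 J·s) / (2 × 6.353e-18 J)
Δt_min = 8.300e-18 s = 8.300 as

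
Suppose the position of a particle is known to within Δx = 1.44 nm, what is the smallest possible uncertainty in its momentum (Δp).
3.662 × 10^-26 kg·m/s

Using the Heisenberg uncertainty principle:
ΔxΔp ≥ ℏ/2

The minimum uncertainty in momentum is:
Δp_min = ℏ/(2Δx)
Δp_min = (1.055e-34 J·s) / (2 × 1.440e-09 m)
Δp_min = 3.662e-26 kg·m/s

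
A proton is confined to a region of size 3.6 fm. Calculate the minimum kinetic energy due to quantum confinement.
400.266 keV

Using the uncertainty principle:

1. Position uncertainty: Δx ≈ 3.600e-15 m
2. Minimum momentum uncertainty: Δp = ℏ/(2Δx) = 1.465e-20 kg·m/s
3. Minimum kinetic energy:
   KE = (Δp)²/(2m) = (1.465e-20)²/(2 × 1.673e-27 kg)
   KE = 6.413e-14 J = 400.266 keV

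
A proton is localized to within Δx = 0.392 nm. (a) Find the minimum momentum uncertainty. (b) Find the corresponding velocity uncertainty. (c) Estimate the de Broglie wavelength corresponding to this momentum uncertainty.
(a) Δp_min = 1.345 × 10^-25 kg·m/s
(b) Δv_min = 80.420 m/s
(c) λ_dB = 4.926 nm

Step-by-step:

(a) From the uncertainty principle:
Δp_min = ℏ/(2Δx) = (1.055e-34 J·s)/(2 × 3.920e-10 m) = 1.345e-25 kg·m/s

(b) The velocity uncertainty:
Δv = Δp/m = (1.345e-25 kg·m/s)/(1.673e-27 kg) = 8.042e+01 m/s = 80.420 m/s

(c) The de Broglie wavelength for this momentum:
λ = h/p = (6.626e-34 J·s)/(1.345e-25 kg·m/s) = 4.926e-09 m = 4.926 nm

Note: The de Broglie wavelength is comparable to the localization size, as expected from wave-particle duality.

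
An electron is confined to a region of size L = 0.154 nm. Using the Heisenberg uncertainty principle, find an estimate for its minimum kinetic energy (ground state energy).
401.626 meV

Using the uncertainty principle to estimate ground state energy:

1. The position uncertainty is approximately the confinement size:
   Δx ≈ L = 1.540e-10 m

2. From ΔxΔp ≥ ℏ/2, the minimum momentum uncertainty is:
   Δp ≈ ℏ/(2L) = 3.424e-25 kg·m/s

3. The kinetic energy is approximately:
   KE ≈ (Δp)²/(2m) = (3.424e-25)²/(2 × 9.109e-31 kg)
   KE ≈ 6.435e-20 J = 401.626 meV

This is an order-of-magnitude estimate of the ground state energy.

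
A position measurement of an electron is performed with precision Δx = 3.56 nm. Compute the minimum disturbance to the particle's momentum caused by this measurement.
1.481 × 10^-26 kg·m/s

The uncertainty principle implies that measuring position disturbs momentum:
ΔxΔp ≥ ℏ/2

When we measure position with precision Δx, we necessarily introduce a momentum uncertainty:
Δp ≥ ℏ/(2Δx)
Δp_min = (1.055e-34 J·s) / (2 × 3.560e-09 m)
Δp_min = 1.481e-26 kg·m/s

The more precisely we measure position, the greater the momentum disturbance.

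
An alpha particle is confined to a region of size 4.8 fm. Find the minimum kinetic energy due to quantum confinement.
56.676 keV

Using the uncertainty principle:

1. Position uncertainty: Δx ≈ 4.800e-15 m
2. Minimum momentum uncertainty: Δp = ℏ/(2Δx) = 1.099e-20 kg·m/s
3. Minimum kinetic energy:
   KE = (Δp)²/(2m) = (1.099e-20)²/(2 × 6.645e-27 kg)
   KE = 9.080e-15 J = 56.676 keV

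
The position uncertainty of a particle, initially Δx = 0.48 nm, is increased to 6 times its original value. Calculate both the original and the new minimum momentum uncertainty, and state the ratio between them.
Original Δp_min = 1.099 × 10^-25 kg·m/s; new Δp'_min = 1.831 × 10^-26 kg·m/s; ratio Δp'_min/Δp_min = 1/6.

From the uncertainty principle ΔxΔp ≥ ℏ/2, the minimum momentum uncertainty is Δp_min = ℏ/(2Δx).

Original (Δx = 0.48 nm = 4.800e-10 m):
Δp_min = (1.055e-34 J·s)/(2 × 4.800e-10 m) = 1.099e-25 kg·m/s

When Δx → 6Δx:
Δp'_min = ℏ/(2 × 6Δx) = (1/6) × ℏ/(2Δx) = (1/6) × Δp_min
Δp'_min = 1/6 × 1.099e-25 kg·m/s = 1.831e-26 kg·m/s

Since Δp_min ∝ 1/Δx, when Δx is increased to 6 times its original value, Δp_min decreases to 1/6 of its original value.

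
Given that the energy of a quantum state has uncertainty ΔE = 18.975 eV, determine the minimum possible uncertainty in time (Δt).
17.344 as

Using the energy-time uncertainty principle:
ΔEΔt ≥ ℏ/2

The minimum uncertainty in time is:
Δt_min = ℏ/(2ΔE)
Δt_min = (1.055e-34 J·s) / (2 × 3.040e-18 J)
Δt_min = 1.734e-17 s = 17.344 as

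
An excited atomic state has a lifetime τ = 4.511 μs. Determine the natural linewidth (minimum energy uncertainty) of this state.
72.956 peV

Using the energy-time uncertainty principle:
ΔEΔt ≥ ℏ/2

The lifetime τ represents the time uncertainty Δt.
The natural linewidth (minimum energy uncertainty) is:

ΔE = ℏ/(2τ)
ΔE = (1.055e-34 J·s) / (2 × 4.511e-06 s)
ΔE = 1.169e-29 J = 72.956 peV

This natural linewidth limits the precision of spectroscopic measurements.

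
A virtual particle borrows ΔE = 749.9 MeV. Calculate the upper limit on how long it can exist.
4.389 × 10^-25 s

Using the energy-time uncertainty principle:
ΔEΔt ≥ ℏ/2

For a virtual particle borrowing energy ΔE, the maximum lifetime is:
Δt_max = ℏ/(2ΔE)

Converting energy:
ΔE = 749.9 MeV = 1.201e-10 J

Δt_max = (1.055e-34 J·s) / (2 × 1.201e-10 J)
Δt_max = 4.389e-25 s = 4.389 × 10^-25 s

Virtual particles with higher borrowed energy exist for shorter times.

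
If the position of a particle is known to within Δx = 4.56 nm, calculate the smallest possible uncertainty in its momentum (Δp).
1.156 × 10^-26 kg·m/s

Using the Heisenberg uncertainty principle:
ΔxΔp ≥ ℏ/2

The minimum uncertainty in momentum is:
Δp_min = ℏ/(2Δx)
Δp_min = (1.055e-34 J·s) / (2 × 4.560e-09 m)
Δp_min = 1.156e-26 kg·m/s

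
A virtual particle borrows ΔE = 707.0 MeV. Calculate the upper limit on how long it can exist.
4.655 × 10^-25 s

Using the energy-time uncertainty principle:
ΔEΔt ≥ ℏ/2

For a virtual particle borrowing energy ΔE, the maximum lifetime is:
Δt_max = ℏ/(2ΔE)

Converting energy:
ΔE = 707.0 MeV = 1.133e-10 J

Δt_max = (1.055e-34 J·s) / (2 × 1.133e-10 J)
Δt_max = 4.655e-25 s = 4.655 × 10^-25 s

Virtual particles with higher borrowed energy exist for shorter times.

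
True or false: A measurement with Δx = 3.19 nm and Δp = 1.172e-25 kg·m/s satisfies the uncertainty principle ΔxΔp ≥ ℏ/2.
Yes, it satisfies the uncertainty principle.

Calculate the product ΔxΔp:
ΔxΔp = (3.190e-09 m) × (1.172e-25 kg·m/s)
ΔxΔp = 3.739e-34 J·s

Compare to the minimum allowed value ℏ/2:
ℏ/2 = 5.273e-35 J·s

Since ΔxΔp = 3.739e-34 J·s ≥ 5.273e-35 J·s = ℏ/2,
the measurement satisfies the uncertainty principle.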